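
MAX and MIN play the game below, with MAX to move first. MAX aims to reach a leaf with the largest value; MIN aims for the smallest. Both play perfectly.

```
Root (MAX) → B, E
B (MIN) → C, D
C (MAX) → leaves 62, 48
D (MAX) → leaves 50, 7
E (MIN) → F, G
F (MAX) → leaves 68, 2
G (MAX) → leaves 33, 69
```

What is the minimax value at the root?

C (MAX): max(62, 48) = 62
D (MAX): max(50, 7) = 50
B (MIN): min(62, 50) = 50
F (MAX): max(68, 2) = 68
G (MAX): max(33, 69) = 69
E (MIN): min(68, 69) = 68
Root (MAX): max(50, 68) = 68

68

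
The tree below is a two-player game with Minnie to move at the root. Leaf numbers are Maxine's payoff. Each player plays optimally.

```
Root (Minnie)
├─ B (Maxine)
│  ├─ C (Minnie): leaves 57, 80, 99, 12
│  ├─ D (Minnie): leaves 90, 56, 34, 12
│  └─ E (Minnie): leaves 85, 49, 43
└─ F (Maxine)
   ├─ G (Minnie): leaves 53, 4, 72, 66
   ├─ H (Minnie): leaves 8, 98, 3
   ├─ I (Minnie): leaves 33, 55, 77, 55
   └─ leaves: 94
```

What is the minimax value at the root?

43

C (Minnie): min(57, 80, 99, 12) = 12
D (Minnie): min(90, 56, 34, 12) = 12
E (Minnie): min(85, 49, 43) = 43
B (Maxine): max(12, 12, 43) = 43
G (Minnie): min(53, 4, 72, 66) = 4
H (Minnie): min(8, 98, 3) = 3
I (Minnie): min(33, 55, 77, 55) = 33
F (Maxine): max(4, 3, 33, 94) = 94
Root (Minnie): min(43, 94) = 43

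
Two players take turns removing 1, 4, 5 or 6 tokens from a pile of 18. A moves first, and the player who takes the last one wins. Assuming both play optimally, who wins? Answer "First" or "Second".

Mark each pile size as W (mover wins) or L (mover loses):
i:   0  1  2  3  4  5  6  7  8  9 10 11 12 13 14 15 16 17 18
     L  W  L  W  W  W  W  W  W  L  W  L  W  W  W  W  W  W  L
Position 18 is L, so the second player wins.

Second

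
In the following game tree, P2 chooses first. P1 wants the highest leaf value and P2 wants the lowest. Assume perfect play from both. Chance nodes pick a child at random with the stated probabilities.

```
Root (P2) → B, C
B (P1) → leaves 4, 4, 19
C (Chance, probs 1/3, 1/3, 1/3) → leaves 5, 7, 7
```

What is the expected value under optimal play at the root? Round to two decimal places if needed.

B (P1): max(4, 4, 19) = 19
C (Chance): 1/3·5 + 1/3·7 + 1/3·7 = 6.33
Root (P2): min(19, 6.33) = 6.33

6.33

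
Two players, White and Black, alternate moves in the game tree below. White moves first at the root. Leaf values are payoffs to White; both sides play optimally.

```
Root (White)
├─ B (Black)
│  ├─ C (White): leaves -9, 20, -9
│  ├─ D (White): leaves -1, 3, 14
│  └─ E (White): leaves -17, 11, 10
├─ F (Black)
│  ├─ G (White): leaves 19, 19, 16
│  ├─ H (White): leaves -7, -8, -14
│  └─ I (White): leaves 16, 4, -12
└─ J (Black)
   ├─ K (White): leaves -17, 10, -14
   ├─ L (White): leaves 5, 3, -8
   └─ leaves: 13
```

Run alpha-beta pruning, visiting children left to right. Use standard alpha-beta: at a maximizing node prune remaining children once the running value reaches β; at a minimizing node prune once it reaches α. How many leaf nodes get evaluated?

C [α=-∞,β=+∞]: v=20
D [α=-∞,β=20]: v=14
E [α=-∞,β=14]: v=11
B [α=-∞,β=+∞]: v=11
G [α=11,β=+∞]: v=19
H [α=11,β=19]: v=-7
F [α=11,β=+∞]: v=-7 after child 2 ≤ α → α-cutoff, skip 1
K [α=11,β=+∞]: v=10
J [α=11,β=+∞]: v=10 after child 1 ≤ α → α-cutoff, skip 2
Root [α=-∞,β=+∞]: v=11
Leaves evaluated: 18 of 25.

18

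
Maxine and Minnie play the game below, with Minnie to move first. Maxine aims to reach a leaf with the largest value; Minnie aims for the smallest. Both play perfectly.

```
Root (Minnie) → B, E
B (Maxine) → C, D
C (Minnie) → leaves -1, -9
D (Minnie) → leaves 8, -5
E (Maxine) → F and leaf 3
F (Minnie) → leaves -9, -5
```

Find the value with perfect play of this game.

-5

C (Minnie): min(-1, -9) = -9
D (Minnie): min(8, -5) = -5
B (Maxine): max(-9, -5) = -5
F (Minnie): min(-9, -5) = -9
E (Maxine): max(-9, 3) = 3
Root (Minnie): min(-5, 3) = -5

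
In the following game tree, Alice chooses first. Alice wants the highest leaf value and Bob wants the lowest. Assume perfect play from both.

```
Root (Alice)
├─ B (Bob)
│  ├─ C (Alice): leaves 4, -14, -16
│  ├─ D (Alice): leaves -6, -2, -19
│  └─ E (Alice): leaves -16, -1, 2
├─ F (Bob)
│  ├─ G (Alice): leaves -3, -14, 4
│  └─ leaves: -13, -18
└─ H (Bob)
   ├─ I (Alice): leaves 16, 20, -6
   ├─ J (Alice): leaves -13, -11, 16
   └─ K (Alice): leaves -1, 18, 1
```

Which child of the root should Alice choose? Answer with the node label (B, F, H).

C (Alice): max(4, -14, -16) = 4
D (Alice): max(-6, -2, -19) = -2
E (Alice): max(-16, -1, 2) = 2
B (Bob): min(4, -2, 2) = -2
G (Alice): max(-3, -14, 4) = 4
F (Bob): min(4, -13, -18) = -18
I (Alice): max(16, 20, -6) = 20
J (Alice): max(-13, -11, 16) = 16
K (Alice): max(-1, 18, 1) = 18
H (Bob): min(20, 16, 18) = 16
Root (Alice): max(-2, -18, 16) = 16
Alice picks the child with the highest value: H (value 16).

H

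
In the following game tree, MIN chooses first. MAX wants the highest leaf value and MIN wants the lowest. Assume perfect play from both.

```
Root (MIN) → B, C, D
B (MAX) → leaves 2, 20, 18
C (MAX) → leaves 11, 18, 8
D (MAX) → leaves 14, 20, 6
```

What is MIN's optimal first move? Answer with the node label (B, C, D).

C

B (MAX): max(2, 20, 18) = 20
C (MAX): max(11, 18, 8) = 18
D (MAX): max(14, 20, 6) = 20
Root (MIN): min(20, 18, 20) = 18
MIN picks the child with the lowest value: C (value 18).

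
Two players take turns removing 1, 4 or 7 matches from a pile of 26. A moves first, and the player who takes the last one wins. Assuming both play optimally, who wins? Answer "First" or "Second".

Second

W/L table (W = player to move can force a win):
i:   0  1  2  3  4  5  6  7  8  9 10 11 12 13 14 15 16 17 18 19 20 21 22 23 24 25 26
     L  W  L  W  W  L  W  W  L  W  L  W  W  L  W  W  L  W  L  W  W  L  W  W  L  W  L
Position 26 is L, so the second player wins.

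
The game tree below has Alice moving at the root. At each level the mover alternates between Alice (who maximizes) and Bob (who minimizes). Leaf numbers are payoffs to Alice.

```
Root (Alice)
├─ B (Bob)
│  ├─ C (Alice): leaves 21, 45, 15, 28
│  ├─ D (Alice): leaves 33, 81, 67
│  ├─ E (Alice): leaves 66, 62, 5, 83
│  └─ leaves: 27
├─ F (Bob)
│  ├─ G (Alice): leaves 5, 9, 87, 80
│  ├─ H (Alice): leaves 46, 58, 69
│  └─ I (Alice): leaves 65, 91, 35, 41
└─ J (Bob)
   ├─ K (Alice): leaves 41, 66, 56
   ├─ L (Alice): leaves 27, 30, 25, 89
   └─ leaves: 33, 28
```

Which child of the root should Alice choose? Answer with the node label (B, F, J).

C (Alice): max(21, 45, 15, 28) = 45
D (Alice): max(33, 81, 67) = 81
E (Alice): max(66, 62, 5, 83) = 83
B (Bob): min(45, 81, 83, 27) = 27
G (Alice): max(5, 9, 87, 80) = 87
H (Alice): max(46, 58, 69) = 69
I (Alice): max(65, 91, 35, 41) = 91
F (Bob): min(87, 69, 91) = 69
K (Alice): max(41, 66, 56) = 66
L (Alice): max(27, 30, 25, 89) = 89
J (Bob): min(66, 89, 33, 28) = 28
Root (Alice): max(27, 69, 28) = 69
Alice picks the child with the highest value: F (value 69).

F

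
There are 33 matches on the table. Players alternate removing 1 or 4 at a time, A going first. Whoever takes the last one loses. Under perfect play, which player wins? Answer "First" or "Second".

Second

Positions where the player to move wins (W) vs loses (L):
i:   0  1  2  3  4  5  6  7  8  9 10 11 12 13 14 15 16 17 18 19 20 21 22 23 24 25 26 27 28 29 30 31 32 33
     W  L  W  L  W  W  L  W  L  W  W  L  W  L  W  W  L  W  L  W  W  L  W  L  W  W  L  W  L  W  W  L  W  L
Position 33 is L, so the second player wins.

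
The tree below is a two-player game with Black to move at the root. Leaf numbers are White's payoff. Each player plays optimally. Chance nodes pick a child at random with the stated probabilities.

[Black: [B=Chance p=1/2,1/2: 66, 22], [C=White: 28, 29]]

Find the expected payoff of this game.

29

B (Chance): 1/2·66 + 1/2·22 = 44
C (White): max(28, 29) = 29
Root (Black): min(44, 29) = 29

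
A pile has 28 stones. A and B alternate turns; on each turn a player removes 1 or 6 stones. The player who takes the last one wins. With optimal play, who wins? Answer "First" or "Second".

Mark each pile size as W (mover wins) or L (mover loses):
i:   0  1  2  3  4  5  6  7  8  9 10 11 12 13 14 15 16 17 18 19 20 21 22 23 24 25 26 27 28
     L  W  L  W  L  W  W  L  W  L  W  L  W  W  L  W  L  W  L  W  W  L  W  L  W  L  W  W  L
Position 28 is L, so the second player wins.

Second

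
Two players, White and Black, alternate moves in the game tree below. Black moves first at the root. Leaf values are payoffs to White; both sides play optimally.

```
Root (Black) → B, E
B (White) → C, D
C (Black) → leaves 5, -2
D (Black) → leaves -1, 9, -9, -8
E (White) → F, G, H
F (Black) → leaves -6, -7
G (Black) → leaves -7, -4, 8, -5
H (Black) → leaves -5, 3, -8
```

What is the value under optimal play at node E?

-7

F: min(-6, -7) = -7
G: min(-7, -4, 8, -5) = -7
H: min(-5, 3, -8) = -8
E: max(-7, -7, -8) = -7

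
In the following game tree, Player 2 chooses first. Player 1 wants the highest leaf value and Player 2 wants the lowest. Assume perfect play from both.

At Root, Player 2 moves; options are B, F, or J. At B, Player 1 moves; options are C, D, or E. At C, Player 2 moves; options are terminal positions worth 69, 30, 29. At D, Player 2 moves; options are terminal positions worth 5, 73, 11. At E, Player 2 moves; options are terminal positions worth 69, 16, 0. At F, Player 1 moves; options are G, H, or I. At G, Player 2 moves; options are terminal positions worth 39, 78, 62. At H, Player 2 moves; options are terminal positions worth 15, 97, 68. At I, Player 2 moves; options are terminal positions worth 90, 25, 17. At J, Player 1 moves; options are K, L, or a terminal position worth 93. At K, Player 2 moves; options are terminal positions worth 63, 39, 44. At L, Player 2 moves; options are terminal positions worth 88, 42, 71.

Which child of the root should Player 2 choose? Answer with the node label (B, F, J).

C (Player 2): min(69, 30, 29) = 29
D (Player 2): min(5, 73, 11) = 5
E (Player 2): min(69, 16, 0) = 0
B (Player 1): max(29, 5, 0) = 29
G (Player 2): min(39, 78, 62) = 39
H (Player 2): min(15, 97, 68) = 15
I (Player 2): min(90, 25, 17) = 17
F (Player 1): max(39, 15, 17) = 39
K (Player 2): min(63, 39, 44) = 39
L (Player 2): min(88, 42, 71) = 42
J (Player 1): max(39, 42, 93) = 93
Root (Player 2): min(29, 39, 93) = 29
Player 2 picks the child with the lowest value: B (value 29).

B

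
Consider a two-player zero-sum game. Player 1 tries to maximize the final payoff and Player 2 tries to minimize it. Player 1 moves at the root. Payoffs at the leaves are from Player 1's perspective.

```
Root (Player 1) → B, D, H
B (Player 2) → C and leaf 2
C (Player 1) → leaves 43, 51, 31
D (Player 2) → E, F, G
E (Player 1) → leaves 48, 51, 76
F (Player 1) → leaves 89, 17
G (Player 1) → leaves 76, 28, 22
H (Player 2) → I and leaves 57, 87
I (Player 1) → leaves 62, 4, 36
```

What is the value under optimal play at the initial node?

76

C (Player 1): max(43, 51, 31) = 51
B (Player 2): min(51, 2) = 2
E (Player 1): max(48, 51, 76) = 76
F (Player 1): max(89, 17) = 89
G (Player 1): max(76, 28, 22) = 76
D (Player 2): min(76, 89, 76) = 76
I (Player 1): max(62, 4, 36) = 62
H (Player 2): min(62, 57, 87) = 57
Root (Player 1): max(2, 76, 57) = 76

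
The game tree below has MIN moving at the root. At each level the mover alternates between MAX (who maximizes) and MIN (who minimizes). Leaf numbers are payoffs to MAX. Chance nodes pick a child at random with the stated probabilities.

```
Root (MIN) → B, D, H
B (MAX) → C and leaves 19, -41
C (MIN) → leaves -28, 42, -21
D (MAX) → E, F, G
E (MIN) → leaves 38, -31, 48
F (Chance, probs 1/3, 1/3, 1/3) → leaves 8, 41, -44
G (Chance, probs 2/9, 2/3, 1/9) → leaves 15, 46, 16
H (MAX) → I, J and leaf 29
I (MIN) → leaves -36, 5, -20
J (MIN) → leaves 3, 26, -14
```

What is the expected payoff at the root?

19

C (MIN): min(-28, 42, -21) = -28
B (MAX): max(-28, 19, -41) = 19
E (MIN): min(38, -31, 48) = -31
F (Chance): 1/3·8 + 1/3·41 + 1/3·-44 = 1.67
G (Chance): 2/9·15 + 2/3·46 + 1/9·16 = 35.78
D (MAX): max(-31, 1.67, 35.78) = 35.78
I (MIN): min(-36, 5, -20) = -36
J (MIN): min(3, 26, -14) = -14
H (MAX): max(-36, -14, 29) = 29
Root (MIN): min(19, 35.78, 29) = 19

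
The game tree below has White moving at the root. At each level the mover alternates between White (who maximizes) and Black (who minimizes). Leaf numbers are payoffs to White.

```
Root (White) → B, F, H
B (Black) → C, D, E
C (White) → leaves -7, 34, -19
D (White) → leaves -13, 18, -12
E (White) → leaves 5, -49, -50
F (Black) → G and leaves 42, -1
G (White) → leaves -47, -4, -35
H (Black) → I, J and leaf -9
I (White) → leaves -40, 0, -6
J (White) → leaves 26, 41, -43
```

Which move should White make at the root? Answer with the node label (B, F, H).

C (White): max(-7, 34, -19) = 34
D (White): max(-13, 18, -12) = 18
E (White): max(5, -49, -50) = 5
B (Black): min(34, 18, 5) = 5
G (White): max(-47, -4, -35) = -4
F (Black): min(-4, 42, -1) = -4
I (White): max(-40, 0, -6) = 0
J (White): max(26, 41, -43) = 41
H (Black): min(0, 41, -9) = -9
Root (White): max(5, -4, -9) = 5
White picks the child with the highest value: B (value 5).

B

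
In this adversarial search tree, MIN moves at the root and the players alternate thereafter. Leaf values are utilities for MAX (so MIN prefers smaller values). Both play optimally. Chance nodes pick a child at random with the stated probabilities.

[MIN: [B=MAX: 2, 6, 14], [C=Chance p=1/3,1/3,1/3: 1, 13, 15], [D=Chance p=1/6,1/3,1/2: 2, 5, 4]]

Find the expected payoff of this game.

B (MAX): max(2, 6, 14) = 14
C (Chance): 1/3·1 + 1/3·13 + 1/3·15 = 9.67
D (Chance): 1/6·2 + 1/3·5 + 1/2·4 = 4
Root (MIN): min(14, 9.67, 4) = 4

4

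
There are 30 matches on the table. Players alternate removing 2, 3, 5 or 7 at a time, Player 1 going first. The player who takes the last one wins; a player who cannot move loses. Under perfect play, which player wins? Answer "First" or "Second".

Compute winning (W) and losing (L) positions by backward induction:
i:   0  1  2  3  4  5  6  7  8  9 10 11 12 13 14 15 16 17 18 19 20 21 22 23 24 25 26 27 28 29 30
     L  L  W  W  W  W  W  W  W  L  L  W  W  W  W  W  W  W  L  L  W  W  W  W  W  W  W  L  L  W  W
Position 30 is W, so the first player wins.

First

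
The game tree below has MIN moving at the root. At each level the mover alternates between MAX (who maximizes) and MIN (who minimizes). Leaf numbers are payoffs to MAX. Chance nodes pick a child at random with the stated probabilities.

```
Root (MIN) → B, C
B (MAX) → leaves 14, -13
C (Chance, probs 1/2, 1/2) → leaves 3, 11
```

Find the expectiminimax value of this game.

7

B (MAX): max(14, -13) = 14
C (Chance): 1/2·3 + 1/2·11 = 7
Root (MIN): min(14, 7) = 7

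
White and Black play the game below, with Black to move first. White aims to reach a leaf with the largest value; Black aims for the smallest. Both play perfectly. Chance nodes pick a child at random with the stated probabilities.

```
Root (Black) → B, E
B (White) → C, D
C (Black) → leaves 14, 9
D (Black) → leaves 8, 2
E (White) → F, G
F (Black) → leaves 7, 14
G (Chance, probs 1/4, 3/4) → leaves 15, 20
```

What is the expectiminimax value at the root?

C (Black): min(14, 9) = 9
D (Black): min(8, 2) = 2
B (White): max(9, 2) = 9
F (Black): min(7, 14) = 7
G (Chance): 1/4·15 + 3/4·20 = 18.75
E (White): max(7, 18.75) = 18.75
Root (Black): min(9, 18.75) = 9

9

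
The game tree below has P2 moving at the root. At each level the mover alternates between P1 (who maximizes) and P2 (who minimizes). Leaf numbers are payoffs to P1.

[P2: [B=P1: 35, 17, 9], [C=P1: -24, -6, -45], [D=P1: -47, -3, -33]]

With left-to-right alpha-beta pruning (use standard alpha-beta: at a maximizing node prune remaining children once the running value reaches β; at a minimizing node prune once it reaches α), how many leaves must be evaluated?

B [α=-∞,β=+∞]: v=35
C [α=-∞,β=35]: v=-6
D [α=-∞,β=-6]: v=-3 after child 2 ≥ β → β-cutoff, skip 1
Root [α=-∞,β=+∞]: v=-6
Leaves evaluated: 8 of 9.

8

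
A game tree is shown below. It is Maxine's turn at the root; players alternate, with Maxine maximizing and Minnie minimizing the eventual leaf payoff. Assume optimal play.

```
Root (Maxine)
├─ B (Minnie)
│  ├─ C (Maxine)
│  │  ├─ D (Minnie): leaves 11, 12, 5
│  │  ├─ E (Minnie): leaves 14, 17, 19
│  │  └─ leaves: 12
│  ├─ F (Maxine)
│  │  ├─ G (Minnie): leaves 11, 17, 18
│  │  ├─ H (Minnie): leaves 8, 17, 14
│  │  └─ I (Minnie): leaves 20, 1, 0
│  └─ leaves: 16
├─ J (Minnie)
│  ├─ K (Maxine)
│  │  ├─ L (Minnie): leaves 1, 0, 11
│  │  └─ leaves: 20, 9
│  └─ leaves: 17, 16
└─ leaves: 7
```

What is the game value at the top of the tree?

16

D (Minnie): min(11, 12, 5) = 5
E (Minnie): min(14, 17, 19) = 14
C (Maxine): max(5, 14, 12) = 14
G (Minnie): min(11, 17, 18) = 11
H (Minnie): min(8, 17, 14) = 8
I (Minnie): min(20, 1, 0) = 0
F (Maxine): max(11, 8, 0) = 11
B (Minnie): min(14, 11, 16) = 11
L (Minnie): min(1, 0, 11) = 0
K (Maxine): max(0, 20, 9) = 20
J (Minnie): min(20, 17, 16) = 16
Root (Maxine): max(11, 16, 7) = 16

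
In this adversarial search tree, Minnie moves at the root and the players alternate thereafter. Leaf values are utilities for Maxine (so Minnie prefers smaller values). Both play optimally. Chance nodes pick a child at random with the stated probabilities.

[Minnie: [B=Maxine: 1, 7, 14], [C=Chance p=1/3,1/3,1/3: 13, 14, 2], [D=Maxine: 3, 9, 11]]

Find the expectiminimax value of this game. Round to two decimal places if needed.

9.67

B (Maxine): max(1, 7, 14) = 14
C (Chance): 1/3·13 + 1/3·14 + 1/3·2 = 9.67
D (Maxine): max(3, 9, 11) = 11
Root (Minnie): min(14, 9.67, 11) = 9.67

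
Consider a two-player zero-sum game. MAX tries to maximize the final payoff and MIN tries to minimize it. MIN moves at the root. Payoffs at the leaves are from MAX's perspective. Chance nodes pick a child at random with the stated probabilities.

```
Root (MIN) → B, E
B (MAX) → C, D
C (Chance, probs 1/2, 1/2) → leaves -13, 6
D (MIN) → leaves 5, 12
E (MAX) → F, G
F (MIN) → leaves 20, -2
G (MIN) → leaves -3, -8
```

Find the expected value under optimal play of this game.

C (Chance): 1/2·-13 + 1/2·6 = -3.5
D (MIN): min(5, 12) = 5
B (MAX): max(-3.5, 5) = 5
F (MIN): min(20, -2) = -2
G (MIN): min(-3, -8) = -8
E (MAX): max(-2, -8) = -2
Root (MIN): min(5, -2) = -2

-2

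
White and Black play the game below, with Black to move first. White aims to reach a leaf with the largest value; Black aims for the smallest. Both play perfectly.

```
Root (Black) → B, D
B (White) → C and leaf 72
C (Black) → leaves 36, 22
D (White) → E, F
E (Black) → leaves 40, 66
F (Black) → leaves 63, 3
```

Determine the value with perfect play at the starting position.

C (Black): min(36, 22) = 22
B (White): max(22, 72) = 72
E (Black): min(40, 66) = 40
F (Black): min(63, 3) = 3
D (White): max(40, 3) = 40
Root (Black): min(72, 40) = 40

40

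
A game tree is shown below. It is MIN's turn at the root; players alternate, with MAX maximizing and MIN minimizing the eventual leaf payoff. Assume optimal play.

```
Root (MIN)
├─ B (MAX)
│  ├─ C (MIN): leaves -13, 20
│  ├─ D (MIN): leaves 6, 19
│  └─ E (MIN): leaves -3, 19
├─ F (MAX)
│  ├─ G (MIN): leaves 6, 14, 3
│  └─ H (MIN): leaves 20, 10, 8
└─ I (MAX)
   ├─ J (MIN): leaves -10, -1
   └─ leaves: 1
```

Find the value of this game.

C (MIN): min(-13, 20) = -13
D (MIN): min(6, 19) = 6
E (MIN): min(-3, 19) = -3
B (MAX): max(-13, 6, -3) = 6
G (MIN): min(6, 14, 3) = 3
H (MIN): min(20, 10, 8) = 8
F (MAX): max(3, 8) = 8
J (MIN): min(-10, -1) = -10
I (MAX): max(-10, 1) = 1
Root (MIN): min(6, 8, 1) = 1

1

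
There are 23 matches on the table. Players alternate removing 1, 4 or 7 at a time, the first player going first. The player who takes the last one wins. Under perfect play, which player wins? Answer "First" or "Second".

W/L table (W = player to move can force a win):
i:   0  1  2  3  4  5  6  7  8  9 10 11 12 13 14 15 16 17 18 19 20 21 22 23
     L  W  L  W  W  L  W  W  L  W  L  W  W  L  W  W  L  W  L  W  W  L  W  W
Position 23 is W, so the first player wins.

First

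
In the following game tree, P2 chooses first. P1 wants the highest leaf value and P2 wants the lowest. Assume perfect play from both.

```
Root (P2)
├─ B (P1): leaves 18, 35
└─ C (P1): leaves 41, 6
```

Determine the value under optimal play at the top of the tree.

B (P1): max(18, 35) = 35
C (P1): max(41, 6) = 41
Root (P2): min(35, 41) = 35

35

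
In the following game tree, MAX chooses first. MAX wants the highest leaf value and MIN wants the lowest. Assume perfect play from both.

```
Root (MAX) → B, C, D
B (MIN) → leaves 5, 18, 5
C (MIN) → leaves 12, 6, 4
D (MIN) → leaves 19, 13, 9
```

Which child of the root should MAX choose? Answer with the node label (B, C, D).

B (MIN): min(5, 18, 5) = 5
C (MIN): min(12, 6, 4) = 4
D (MIN): min(19, 13, 9) = 9
Root (MAX): max(5, 4, 9) = 9
MAX picks the child with the highest value: D (value 9).

D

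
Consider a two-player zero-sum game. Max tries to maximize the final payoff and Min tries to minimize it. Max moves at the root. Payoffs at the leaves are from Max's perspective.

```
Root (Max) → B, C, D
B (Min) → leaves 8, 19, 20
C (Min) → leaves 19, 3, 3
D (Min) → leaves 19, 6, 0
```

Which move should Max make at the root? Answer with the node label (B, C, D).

B (Min): min(8, 19, 20) = 8
C (Min): min(19, 3, 3) = 3
D (Min): min(19, 6, 0) = 0
Root (Max): max(8, 3, 0) = 8
Max picks the child with the highest value: B (value 8).

B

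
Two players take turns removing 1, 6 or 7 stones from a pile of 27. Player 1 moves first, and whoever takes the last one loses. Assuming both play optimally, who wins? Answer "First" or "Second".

i:   0  1  2  3  4  5  6  7  8  9 10 11 12 13 14 15 16 17 18 19 20 21 22 23 24 25 26 27
     W  L  W  L  W  L  W  W  W  W  W  W  W  L  W  L  W  L  W  W  W  W  W  W  W  L  W  L
Position 27 is L, so the second player wins.

Second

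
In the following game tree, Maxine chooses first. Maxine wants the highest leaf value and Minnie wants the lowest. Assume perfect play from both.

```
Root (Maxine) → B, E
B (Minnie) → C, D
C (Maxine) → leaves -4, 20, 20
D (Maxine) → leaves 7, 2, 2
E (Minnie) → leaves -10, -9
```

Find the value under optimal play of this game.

C (Maxine): max(-4, 20, 20) = 20
D (Maxine): max(7, 2, 2) = 7
B (Minnie): min(20, 7) = 7
E (Minnie): min(-10, -9) = -10
Root (Maxine): max(7, -10) = 7

7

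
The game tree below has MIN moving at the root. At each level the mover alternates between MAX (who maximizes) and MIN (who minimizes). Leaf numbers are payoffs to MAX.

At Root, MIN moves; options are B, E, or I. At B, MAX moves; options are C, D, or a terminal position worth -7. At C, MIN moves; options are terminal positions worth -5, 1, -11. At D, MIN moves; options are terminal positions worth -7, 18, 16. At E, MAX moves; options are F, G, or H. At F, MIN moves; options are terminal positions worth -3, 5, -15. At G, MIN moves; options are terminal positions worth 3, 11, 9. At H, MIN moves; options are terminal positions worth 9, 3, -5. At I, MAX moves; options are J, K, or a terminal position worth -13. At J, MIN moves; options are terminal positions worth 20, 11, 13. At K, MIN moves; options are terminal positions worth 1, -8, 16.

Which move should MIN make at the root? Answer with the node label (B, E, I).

B

C (MIN): min(-5, 1, -11) = -11
D (MIN): min(-7, 18, 16) = -7
B (MAX): max(-11, -7, -7) = -7
F (MIN): min(-3, 5, -15) = -15
G (MIN): min(3, 11, 9) = 3
H (MIN): min(9, 3, -5) = -5
E (MAX): max(-15, 3, -5) = 3
J (MIN): min(20, 11, 13) = 11
K (MIN): min(1, -8, 16) = -8
I (MAX): max(11, -8, -13) = 11
Root (MIN): min(-7, 3, 11) = -7
MIN picks the child with the lowest value: B (value -7).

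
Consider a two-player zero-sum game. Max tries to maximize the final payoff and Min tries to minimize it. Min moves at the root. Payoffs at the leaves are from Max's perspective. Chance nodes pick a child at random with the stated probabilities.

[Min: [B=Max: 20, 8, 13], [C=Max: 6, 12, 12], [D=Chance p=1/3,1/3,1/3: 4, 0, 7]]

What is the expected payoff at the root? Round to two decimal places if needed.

B (Max): max(20, 8, 13) = 20
C (Max): max(6, 12, 12) = 12
D (Chance): 1/3·4 + 1/3·0 + 1/3·7 = 3.67
Root (Min): min(20, 12, 3.67) = 3.67

3.67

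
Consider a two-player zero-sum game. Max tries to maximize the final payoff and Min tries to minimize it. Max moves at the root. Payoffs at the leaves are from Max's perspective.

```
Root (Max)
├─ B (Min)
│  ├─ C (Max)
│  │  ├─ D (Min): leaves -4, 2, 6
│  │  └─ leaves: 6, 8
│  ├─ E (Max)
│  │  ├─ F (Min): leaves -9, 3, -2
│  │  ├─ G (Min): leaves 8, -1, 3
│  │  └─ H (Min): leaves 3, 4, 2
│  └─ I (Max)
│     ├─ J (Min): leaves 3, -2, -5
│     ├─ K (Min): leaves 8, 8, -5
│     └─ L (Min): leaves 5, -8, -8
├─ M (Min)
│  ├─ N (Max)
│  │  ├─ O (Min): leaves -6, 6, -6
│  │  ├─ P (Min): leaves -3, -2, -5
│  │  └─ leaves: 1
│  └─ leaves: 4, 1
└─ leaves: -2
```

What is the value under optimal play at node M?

O: min(-6, 6, -6) = -6
P: min(-3, -2, -5) = -5
N: max(-6, -5, 1) = 1
M: min(1, 4, 1) = 1

1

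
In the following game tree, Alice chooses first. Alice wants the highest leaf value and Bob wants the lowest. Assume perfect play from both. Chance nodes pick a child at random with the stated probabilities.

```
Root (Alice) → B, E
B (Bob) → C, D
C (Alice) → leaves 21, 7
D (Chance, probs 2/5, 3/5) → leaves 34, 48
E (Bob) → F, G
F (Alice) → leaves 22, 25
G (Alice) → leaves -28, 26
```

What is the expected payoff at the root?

25

C (Alice): max(21, 7) = 21
D (Chance): 2/5·34 + 3/5·48 = 42.4
B (Bob): min(21, 42.4) = 21
F (Alice): max(22, 25) = 25
G (Alice): max(-28, 26) = 26
E (Bob): min(25, 26) = 25
Root (Alice): max(21, 25) = 25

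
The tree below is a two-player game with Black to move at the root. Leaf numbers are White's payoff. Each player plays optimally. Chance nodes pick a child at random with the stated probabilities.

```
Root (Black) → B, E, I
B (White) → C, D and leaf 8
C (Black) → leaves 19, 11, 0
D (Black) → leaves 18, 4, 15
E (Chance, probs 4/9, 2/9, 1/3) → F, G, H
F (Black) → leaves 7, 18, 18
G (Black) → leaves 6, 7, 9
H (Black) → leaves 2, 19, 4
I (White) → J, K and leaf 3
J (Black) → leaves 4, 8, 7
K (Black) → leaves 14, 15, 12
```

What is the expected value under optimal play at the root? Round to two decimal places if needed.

C (Black): min(19, 11, 0) = 0
D (Black): min(18, 4, 15) = 4
B (White): max(0, 4, 8) = 8
F (Black): min(7, 18, 18) = 7
G (Black): min(6, 7, 9) = 6
H (Black): min(2, 19, 4) = 2
E (Chance): 4/9·7 + 2/9·6 + 1/3·2 = 5.11
J (Black): min(4, 8, 7) = 4
K (Black): min(14, 15, 12) = 12
I (White): max(4, 12, 3) = 12
Root (Black): min(8, 5.11, 12) = 5.11

5.11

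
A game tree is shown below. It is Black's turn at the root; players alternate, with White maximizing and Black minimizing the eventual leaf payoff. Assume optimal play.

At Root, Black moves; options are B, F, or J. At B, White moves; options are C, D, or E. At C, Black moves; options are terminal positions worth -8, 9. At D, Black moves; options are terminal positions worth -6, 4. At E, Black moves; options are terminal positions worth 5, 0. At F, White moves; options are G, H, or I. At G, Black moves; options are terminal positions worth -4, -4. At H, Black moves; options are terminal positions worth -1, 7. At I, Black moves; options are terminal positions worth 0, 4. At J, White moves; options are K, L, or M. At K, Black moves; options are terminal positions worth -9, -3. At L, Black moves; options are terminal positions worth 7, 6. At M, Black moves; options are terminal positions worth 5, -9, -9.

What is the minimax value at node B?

0

C: min(-8, 9) = -8
D: min(-6, 4) = -6
E: min(5, 0) = 0
B: max(-8, -6, 0) = 0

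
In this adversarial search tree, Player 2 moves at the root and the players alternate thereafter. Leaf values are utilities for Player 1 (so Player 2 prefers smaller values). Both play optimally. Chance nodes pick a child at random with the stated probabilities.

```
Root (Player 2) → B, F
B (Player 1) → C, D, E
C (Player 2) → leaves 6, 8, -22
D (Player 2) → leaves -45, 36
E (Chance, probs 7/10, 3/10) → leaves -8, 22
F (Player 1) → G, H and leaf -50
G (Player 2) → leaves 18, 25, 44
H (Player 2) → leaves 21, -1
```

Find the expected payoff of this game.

C (Player 2): min(6, 8, -22) = -22
D (Player 2): min(-45, 36) = -45
E (Chance): 7/10·-8 + 3/10·22 = 1
B (Player 1): max(-22, -45, 1) = 1
G (Player 2): min(18, 25, 44) = 18
H (Player 2): min(21, -1) = -1
F (Player 1): max(18, -1, -50) = 18
Root (Player 2): min(1, 18) = 1

1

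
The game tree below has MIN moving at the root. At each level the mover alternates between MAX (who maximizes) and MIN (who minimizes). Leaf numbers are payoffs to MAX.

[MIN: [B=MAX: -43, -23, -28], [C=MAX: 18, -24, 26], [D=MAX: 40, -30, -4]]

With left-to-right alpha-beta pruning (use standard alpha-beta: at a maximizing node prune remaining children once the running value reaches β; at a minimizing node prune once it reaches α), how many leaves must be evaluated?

B [α=-∞,β=+∞]: v=-23
C [α=-∞,β=-23]: v=18 after child 1 ≥ β → β-cutoff, skip 2
D [α=-∞,β=-23]: v=40 after child 1 ≥ β → β-cutoff, skip 2
Root [α=-∞,β=+∞]: v=-23
Leaves evaluated: 5 of 9.

5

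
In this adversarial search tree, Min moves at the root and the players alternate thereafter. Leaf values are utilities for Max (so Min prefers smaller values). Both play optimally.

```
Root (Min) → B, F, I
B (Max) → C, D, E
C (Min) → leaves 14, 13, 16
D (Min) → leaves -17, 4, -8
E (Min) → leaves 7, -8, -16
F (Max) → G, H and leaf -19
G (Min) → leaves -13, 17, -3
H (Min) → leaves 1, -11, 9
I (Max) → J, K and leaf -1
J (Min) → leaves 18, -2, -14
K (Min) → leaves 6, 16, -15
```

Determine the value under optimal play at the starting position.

C (Min): min(14, 13, 16) = 13
D (Min): min(-17, 4, -8) = -17
E (Min): min(7, -8, -16) = -16
B (Max): max(13, -17, -16) = 13
G (Min): min(-13, 17, -3) = -13
H (Min): min(1, -11, 9) = -11
F (Max): max(-13, -11, -19) = -11
J (Min): min(18, -2, -14) = -14
K (Min): min(6, 16, -15) = -15
I (Max): max(-14, -15, -1) = -1
Root (Min): min(13, -11, -1) = -11

-11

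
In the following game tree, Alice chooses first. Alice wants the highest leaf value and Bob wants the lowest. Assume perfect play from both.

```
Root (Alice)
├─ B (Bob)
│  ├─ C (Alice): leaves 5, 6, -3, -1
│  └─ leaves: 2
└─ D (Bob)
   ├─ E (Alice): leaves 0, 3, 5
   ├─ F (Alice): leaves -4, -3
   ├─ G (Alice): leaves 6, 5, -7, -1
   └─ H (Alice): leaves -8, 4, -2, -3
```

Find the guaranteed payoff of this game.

C (Alice): max(5, 6, -3, -1) = 6
B (Bob): min(6, 2) = 2
E (Alice): max(0, 3, 5) = 5
F (Alice): max(-4, -3) = -3
G (Alice): max(6, 5, -7, -1) = 6
H (Alice): max(-8, 4, -2, -3) = 4
D (Bob): min(5, -3, 6, 4) = -3
Root (Alice): max(2, -3) = 2

2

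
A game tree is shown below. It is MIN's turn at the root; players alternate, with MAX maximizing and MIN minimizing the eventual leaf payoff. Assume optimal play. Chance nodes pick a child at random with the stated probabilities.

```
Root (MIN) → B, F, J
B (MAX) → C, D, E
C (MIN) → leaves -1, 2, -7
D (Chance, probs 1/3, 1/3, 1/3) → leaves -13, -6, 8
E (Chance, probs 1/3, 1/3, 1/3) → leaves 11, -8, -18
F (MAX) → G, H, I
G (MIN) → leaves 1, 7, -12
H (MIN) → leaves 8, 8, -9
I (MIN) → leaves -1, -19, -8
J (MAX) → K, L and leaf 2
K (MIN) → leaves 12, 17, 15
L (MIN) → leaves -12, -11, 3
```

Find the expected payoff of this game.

C (MIN): min(-1, 2, -7) = -7
D (Chance): 1/3·-13 + 1/3·-6 + 1/3·8 = -3.67
E (Chance): 1/3·11 + 1/3·-8 + 1/3·-18 = -5
B (MAX): max(-7, -3.67, -5) = -3.67
G (MIN): min(1, 7, -12) = -12
H (MIN): min(8, 8, -9) = -9
I (MIN): min(-1, -19, -8) = -19
F (MAX): max(-12, -9, -19) = -9
K (MIN): min(12, 17, 15) = 12
L (MIN): min(-12, -11, 3) = -12
J (MAX): max(12, -12, 2) = 12
Root (MIN): min(-3.67, -9, 12) = -9

-9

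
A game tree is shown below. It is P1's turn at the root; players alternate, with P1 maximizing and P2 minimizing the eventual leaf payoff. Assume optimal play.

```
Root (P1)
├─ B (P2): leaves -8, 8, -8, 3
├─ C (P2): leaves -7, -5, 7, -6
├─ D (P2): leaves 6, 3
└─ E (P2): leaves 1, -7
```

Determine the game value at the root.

B (P2): min(-8, 8, -8, 3) = -8
C (P2): min(-7, -5, 7, -6) = -7
D (P2): min(6, 3) = 3
E (P2): min(1, -7) = -7
Root (P1): max(-8, -7, 3, -7) = 3

3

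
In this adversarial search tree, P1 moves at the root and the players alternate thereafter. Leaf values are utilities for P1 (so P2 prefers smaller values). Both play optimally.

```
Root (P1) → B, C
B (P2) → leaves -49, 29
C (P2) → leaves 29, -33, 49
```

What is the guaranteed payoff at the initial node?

B (P2): min(-49, 29) = -49
C (P2): min(29, -33, 49) = -33
Root (P1): max(-49, -33) = -33

-33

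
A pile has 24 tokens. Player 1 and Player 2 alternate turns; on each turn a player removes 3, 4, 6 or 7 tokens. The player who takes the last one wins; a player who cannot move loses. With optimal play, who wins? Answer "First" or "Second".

W/L table (W = player to move can force a win):
i:   0  1  2  3  4  5  6  7  8  9 10 11 12 13 14 15 16 17 18 19 20 21 22 23 24
     L  L  L  W  W  W  W  W  W  W  L  L  L  W  W  W  W  W  W  W  L  L  L  W  W
Position 24 is W, so the first player wins.

First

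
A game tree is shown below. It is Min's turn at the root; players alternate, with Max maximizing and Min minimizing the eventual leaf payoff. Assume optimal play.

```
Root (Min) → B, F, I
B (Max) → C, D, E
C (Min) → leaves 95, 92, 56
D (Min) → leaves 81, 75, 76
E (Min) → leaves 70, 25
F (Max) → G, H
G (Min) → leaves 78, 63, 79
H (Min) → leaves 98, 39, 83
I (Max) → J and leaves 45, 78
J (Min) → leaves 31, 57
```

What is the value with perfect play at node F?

G: min(78, 63, 79) = 63
H: min(98, 39, 83) = 39
F: max(63, 39) = 63

63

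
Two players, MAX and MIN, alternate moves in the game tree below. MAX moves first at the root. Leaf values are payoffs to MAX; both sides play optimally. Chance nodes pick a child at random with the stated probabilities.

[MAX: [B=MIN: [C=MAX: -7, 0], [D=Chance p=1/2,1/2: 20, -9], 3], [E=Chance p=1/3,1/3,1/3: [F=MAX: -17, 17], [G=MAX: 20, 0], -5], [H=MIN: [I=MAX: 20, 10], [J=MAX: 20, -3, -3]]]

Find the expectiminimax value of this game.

20

C (MAX): max(-7, 0) = 0
D (Chance): 1/2·20 + 1/2·-9 = 5.5
B (MIN): min(0, 5.5, 3) = 0
F (MAX): max(-17, 17) = 17
G (MAX): max(20, 0) = 20
E (Chance): 1/3·17 + 1/3·20 + 1/3·-5 = 10.67
I (MAX): max(20, 10) = 20
J (MAX): max(20, -3, -3) = 20
H (MIN): min(20, 20) = 20
Root (MAX): max(0, 10.67, 20) = 20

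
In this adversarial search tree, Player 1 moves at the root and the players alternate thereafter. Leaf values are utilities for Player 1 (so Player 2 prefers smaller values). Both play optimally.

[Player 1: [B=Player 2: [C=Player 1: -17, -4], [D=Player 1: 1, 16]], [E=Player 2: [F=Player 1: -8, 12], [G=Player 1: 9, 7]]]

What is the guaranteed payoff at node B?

-4

C: max(-17, -4) = -4
D: max(1, 16) = 16
B: min(-4, 16) = -4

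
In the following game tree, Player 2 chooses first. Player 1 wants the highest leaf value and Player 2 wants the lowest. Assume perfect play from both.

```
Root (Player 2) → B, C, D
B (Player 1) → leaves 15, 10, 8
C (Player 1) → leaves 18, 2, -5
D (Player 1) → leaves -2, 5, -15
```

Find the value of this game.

B (Player 1): max(15, 10, 8) = 15
C (Player 1): max(18, 2, -5) = 18
D (Player 1): max(-2, 5, -15) = 5
Root (Player 2): min(15, 18, 5) = 5

5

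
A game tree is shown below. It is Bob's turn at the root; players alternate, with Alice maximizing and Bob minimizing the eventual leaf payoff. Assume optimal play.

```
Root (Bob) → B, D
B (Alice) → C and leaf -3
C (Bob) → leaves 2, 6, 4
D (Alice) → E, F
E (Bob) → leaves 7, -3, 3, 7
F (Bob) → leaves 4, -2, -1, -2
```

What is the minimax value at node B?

C: min(2, 6, 4) = 2
B: max(2, -3) = 2

2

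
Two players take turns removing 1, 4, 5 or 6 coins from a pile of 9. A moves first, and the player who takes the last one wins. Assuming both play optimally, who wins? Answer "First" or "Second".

i:   0  1  2  3  4  5  6  7  8  9
     L  W  L  W  W  W  W  W  W  L
Position 9 is L, so the second player wins.

Second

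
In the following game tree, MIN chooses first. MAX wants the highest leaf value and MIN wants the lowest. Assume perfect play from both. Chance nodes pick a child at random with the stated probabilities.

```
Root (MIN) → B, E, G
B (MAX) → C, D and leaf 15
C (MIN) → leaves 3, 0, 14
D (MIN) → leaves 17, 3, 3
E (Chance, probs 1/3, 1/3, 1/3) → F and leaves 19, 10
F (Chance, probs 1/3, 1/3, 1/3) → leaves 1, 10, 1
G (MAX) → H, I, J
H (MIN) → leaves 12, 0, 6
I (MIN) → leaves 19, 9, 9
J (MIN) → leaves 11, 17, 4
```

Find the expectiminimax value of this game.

C (MIN): min(3, 0, 14) = 0
D (MIN): min(17, 3, 3) = 3
B (MAX): max(0, 3, 15) = 15
F (Chance): 1/3·1 + 1/3·10 + 1/3·1 = 4
E (Chance): 1/3·4 + 1/3·19 + 1/3·10 = 11
H (MIN): min(12, 0, 6) = 0
I (MIN): min(19, 9, 9) = 9
J (MIN): min(11, 17, 4) = 4
G (MAX): max(0, 9, 4) = 9
Root (MIN): min(15, 11, 9) = 9

9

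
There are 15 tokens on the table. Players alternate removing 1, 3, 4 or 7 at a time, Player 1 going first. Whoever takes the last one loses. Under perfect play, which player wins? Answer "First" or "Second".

First

i:   0  1  2  3  4  5  6  7  8  9 10 11 12 13 14 15
     W  L  W  L  W  W  W  W  W  L  W  L  W  W  W  W
Position 15 is W, so the first player wins.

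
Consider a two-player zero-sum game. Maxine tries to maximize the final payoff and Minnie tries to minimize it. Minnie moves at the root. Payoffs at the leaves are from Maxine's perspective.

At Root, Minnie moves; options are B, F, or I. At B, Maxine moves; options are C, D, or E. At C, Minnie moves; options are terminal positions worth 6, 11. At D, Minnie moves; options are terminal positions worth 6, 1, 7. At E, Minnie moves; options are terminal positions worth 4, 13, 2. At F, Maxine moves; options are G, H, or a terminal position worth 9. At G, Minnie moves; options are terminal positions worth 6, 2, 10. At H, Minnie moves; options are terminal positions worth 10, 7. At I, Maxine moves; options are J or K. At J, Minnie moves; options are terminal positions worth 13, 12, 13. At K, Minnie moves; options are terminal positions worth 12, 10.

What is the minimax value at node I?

12

J: min(13, 12, 13) = 12
K: min(12, 10) = 10
I: max(12, 10) = 12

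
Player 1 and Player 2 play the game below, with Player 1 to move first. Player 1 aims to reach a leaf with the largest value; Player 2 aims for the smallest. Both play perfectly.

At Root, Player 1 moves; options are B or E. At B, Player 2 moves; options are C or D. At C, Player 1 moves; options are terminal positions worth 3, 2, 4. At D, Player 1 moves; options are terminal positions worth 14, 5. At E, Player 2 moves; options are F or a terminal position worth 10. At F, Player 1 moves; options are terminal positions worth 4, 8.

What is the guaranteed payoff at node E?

F: max(4, 8) = 8
E: min(8, 10) = 8

8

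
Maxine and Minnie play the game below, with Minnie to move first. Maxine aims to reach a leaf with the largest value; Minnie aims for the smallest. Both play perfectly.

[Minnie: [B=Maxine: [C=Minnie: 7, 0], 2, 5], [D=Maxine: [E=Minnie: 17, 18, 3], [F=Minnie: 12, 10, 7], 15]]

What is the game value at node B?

C: min(7, 0) = 0
B: max(0, 2, 5) = 5

5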